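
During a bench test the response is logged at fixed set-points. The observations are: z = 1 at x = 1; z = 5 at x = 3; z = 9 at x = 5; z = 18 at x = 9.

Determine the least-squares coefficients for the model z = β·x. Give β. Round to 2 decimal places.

β = 1.92

Compute the Gram sums: Σx·x = 116.
And Σx·z = 223.
AᵀA·[β]ᵀ = Aᵀz becomes [[116]]·[β]ᵀ = [223]ᵀ.
Hence β = 223 / 116 ≈ 1.92241.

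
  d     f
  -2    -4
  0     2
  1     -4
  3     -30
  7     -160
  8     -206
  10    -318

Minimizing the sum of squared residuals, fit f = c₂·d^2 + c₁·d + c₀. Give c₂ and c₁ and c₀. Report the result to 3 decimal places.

Sums needed: Σd^2·d^2 = 16595, Σd^2·d = 1875, Σd^2 = 227, Σd·d = 227, Σd = 27, Σ1 = 7.
And Σd^2·f = -53114, Σd·f = -6034, Σf = -720.
So XᵀX·[c₂, c₁, c₀]ᵀ = Xᵀf: [[16595, 1875, 227]; [1875, 227, 27]; [227, 27, 7]]·[c₂, c₁, c₀]ᵀ = [-53114, -6034, -720]ᵀ.
Inverting the 3×3 Gram matrix, [c₂, c₁, c₀]ᵀ = [-175831/59312, -12905/5392, 74413/29656]ᵀ.

c₂ = -2.965, c₁ = -2.393, c₀ = 2.509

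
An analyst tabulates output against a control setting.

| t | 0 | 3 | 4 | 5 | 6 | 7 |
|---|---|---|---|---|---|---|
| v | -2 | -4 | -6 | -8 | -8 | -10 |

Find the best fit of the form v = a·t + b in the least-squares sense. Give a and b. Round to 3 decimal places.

With design matrix A, AᵀA = [[135, 25]; [25, 6]] and Aᵀv = [-194, -38]ᵀ.
Δ = 135·6 − 25² = 185.
a = ((-194)·6 − 25·(-38))/185 = -214/185; b = (135·(-38) − 25·(-194))/185 = -56/37.

a = -1.157, b = -1.514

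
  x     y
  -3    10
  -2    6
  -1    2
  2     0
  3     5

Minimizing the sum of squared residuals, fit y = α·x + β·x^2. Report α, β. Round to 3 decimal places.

Setting ∂/∂α … = 0 gives: 27·α + (-1)·β = -29;  (-1)·α + 195·β = 161.
Determinant 27·195 − (-1)² = 5264.
α = ((-29)·195 − (-1)·161)/5264 = -2747/2632; β = (27·161 − (-1)·(-29))/5264 = 2159/2632.

α = -1.044, β = 0.820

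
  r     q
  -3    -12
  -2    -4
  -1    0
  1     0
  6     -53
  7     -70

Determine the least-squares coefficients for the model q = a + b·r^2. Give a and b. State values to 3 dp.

With design matrix X, XᵀX = [[6, 100]; [100, 3796]] and Xᵀq = [-139, -5462]ᵀ.
Eliminating b: 3796·(row 1) − 100·(row 2) gives 12776·a = 3796·(-139) − 100·(-5462) = 18556, so a = 4639/3194.
Then b = ((-5462) − 100·(4639/3194))/3796 = -2359/1597.

a = 1.452, b = -1.477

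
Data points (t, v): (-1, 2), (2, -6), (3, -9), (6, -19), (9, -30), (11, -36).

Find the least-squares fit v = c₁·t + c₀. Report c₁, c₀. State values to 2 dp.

Sums needed: Σt·t = 252, Σt = 30, Σ1 = 6.
And Σt·v = -821, Σv = -98.
So MᵀM·[c₁, c₀]ᵀ = Mᵀv: [[252, 30]; [30, 6]]·[c₁, c₀]ᵀ = [-821, -98]ᵀ.
Determinant 252·6 − 30² = 612.
c₁ = ((-821)·6 − 30·(-98))/612 = -331/102; c₀ = (252·(-98) − 30·(-821))/612 = -11/102.

c₁ = -3.25, c₀ = -0.11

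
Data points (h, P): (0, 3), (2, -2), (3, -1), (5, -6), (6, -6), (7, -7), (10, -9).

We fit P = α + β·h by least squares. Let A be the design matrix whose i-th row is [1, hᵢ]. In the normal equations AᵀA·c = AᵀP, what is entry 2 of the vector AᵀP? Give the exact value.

-212

Entry 2 ↔ basis h, so (AᵀP)_{2} = Σᵢ (h)·Pᵢ = (0)·(3) + (2)·(-2) + (3)·(-1) + (5)·(-6) + (6)·(-6) + (7)·(-7) + (10)·(-9) = -212.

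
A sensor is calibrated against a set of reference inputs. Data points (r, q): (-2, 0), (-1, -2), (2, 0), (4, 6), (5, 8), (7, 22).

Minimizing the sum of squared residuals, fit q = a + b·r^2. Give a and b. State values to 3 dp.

Compute the Gram sums: Σ1 = 6, Σr^2 = 99, Σr^2·r^2 = 3315.
For Mᵀq: Σq = 34, Σr^2·q = 1372.
MᵀM·[a, b]ᵀ = Mᵀq becomes [[6, 99]; [99, 3315]]·[a, b]ᵀ = [34, 1372]ᵀ.
Determinant 6·3315 − 99² = 10089.
a = (34·3315 − 99·1372)/10089 = -7706/3363; b = (6·1372 − 99·34)/10089 = 1622/3363.

a = -2.291, b = 0.482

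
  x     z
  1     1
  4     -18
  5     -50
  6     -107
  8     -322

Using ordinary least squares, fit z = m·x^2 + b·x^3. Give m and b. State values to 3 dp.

m = 3.013, b = -1.005

Normal-equation sums: Σx^2·x^2 = 6274, Σx^2·x^3 = 44694, Σx^3·x^3 = 328522.
Moment sums: Σx^2·z = -25997, Σx^3·z = -195377.
Eliminating b: 328522·(row 1) − 44694·(row 2) gives 63593392·m = 328522·(-25997) − 44694·(-195377) = 191593204, so m = 47898301/15898348.
Then b = ((-195377) − 44694·(47898301/15898348))/328522 = -15971345/15898348.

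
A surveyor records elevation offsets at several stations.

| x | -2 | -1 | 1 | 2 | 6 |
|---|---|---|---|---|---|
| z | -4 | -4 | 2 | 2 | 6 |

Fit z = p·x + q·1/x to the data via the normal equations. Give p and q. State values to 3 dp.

The normal system MᵀM·[p, q]ᵀ = Mᵀz is [[46, 5]; [5, 91/36]]·[p, q]ᵀ = [54, 10]ᵀ.
Determinant 46·(91/36) − 5² = 1643/18.
p = (54·(91/36) − 5·10)/(1643/18) = 1557/1643; q = (46·10 − 5·54)/(1643/18) = 3420/1643.

p = 0.948, q = 2.082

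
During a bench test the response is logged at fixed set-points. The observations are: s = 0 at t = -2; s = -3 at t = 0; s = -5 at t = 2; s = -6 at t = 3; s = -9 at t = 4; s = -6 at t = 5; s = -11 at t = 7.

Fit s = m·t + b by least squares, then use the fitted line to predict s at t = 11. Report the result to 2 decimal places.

The normal system AᵀA·[m, b]ᵀ = Aᵀs is [[107, 19]; [19, 7]]·[m, b]ᵀ = [-171, -40]ᵀ.
Δ = 107·7 − 19² = 388.
m = ((-171)·7 − 19·(-40))/388 = -437/388; b = (107·(-40) − 19·(-171))/388 = -1031/388.
At t = 11: ŝ = (-437/388)·(11) + (-1031/388)·(1) = -2919/194.

ŝ = -15.05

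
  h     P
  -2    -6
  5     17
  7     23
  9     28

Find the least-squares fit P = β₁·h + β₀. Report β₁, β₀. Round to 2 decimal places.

The normal equations are: 159·β₁ + 19·β₀ = 510;  19·β₁ + 4·β₀ = 62.
(Σh·h = 159, Σh = 19, Σ1 = 4, Σh·P = 510, ΣP = 62.)
det = 159·4 − 19² = 275.
β₁ = (510·4 − 19·62)/275 = 862/275; β₀ = (159·62 − 19·510)/275 = 168/275.

β₁ = 3.13, β₀ = 0.61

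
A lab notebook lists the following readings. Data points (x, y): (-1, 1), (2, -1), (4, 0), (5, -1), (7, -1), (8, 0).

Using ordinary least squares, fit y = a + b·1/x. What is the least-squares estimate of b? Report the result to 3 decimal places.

Entries of MᵀM: Σ1 = 6, Σ1/x = 61/280, Σ1/x·1/x = 108861/78400.
And Σy = -2, Σ1/x·y = -129/70.
Normal equations: [[6, 61/280]; [61/280, 108861/78400]]·[a, b]ᵀ = [-2, -129/70]ᵀ.
Eliminating b: (108861/78400)·(row 1) − (61/280)·(row 2) gives (129889/15680)·a = (108861/78400)·(-2) − (61/280)·(-129/70) = -93123/39200, so a = -186246/649445.
Then b = ((-129/70) − (61/280)·(-186246/649445))/(108861/78400) = -166544/129889.

b = -1.282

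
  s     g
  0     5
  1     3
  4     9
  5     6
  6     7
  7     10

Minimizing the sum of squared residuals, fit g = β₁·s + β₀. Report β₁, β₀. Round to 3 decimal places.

Forming XᵀX = [[127, 23]; [23, 6]] and Xᵀg = [181, 40]ᵀ gives XᵀX·[β₁, β₀]ᵀ = Xᵀg.
Δ = 127·6 − 23² = 233.
β₁ = (181·6 − 23·40)/233 = 166/233; β₀ = (127·40 − 23·181)/233 = 917/233.

β₁ = 0.712, β₀ = 3.936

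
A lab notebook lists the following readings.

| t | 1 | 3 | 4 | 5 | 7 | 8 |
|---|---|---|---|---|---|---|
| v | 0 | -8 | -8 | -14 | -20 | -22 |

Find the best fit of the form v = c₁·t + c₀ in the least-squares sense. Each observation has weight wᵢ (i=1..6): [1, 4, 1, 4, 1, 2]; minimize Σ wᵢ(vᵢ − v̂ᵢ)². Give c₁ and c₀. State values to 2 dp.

Normal-equation sums: Σwᵢ·t·t = 330, Σwᵢ·t = 60, Σwᵢ·1 = 13.
Right-hand side: Σwᵢ·t·v = -900, Σwᵢ·v = -160.
So AᵀWA·[c₁, c₀]ᵀ = AᵀWv: [[330, 60]; [60, 13]]·[c₁, c₀]ᵀ = [-900, -160]ᵀ.
det = 330·13 − 60² = 690.
c₁ = ((-900)·13 − 60·(-160))/690 = -70/23; c₀ = (330·(-160) − 60·(-900))/690 = 40/23.

c₁ = -3.04, c₀ = 1.74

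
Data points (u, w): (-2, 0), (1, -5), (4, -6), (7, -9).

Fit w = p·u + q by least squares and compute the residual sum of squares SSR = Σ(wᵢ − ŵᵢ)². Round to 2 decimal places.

SSR = 2.80

Normal-equation sums: Σu·u = 70, Σu = 10, Σ1 = 4.
Right-hand side: Σu·w = -92, Σw = -20.
Normal equations: [[70, 10]; [10, 4]]·[p, q]ᵀ = [-92, -20]ᵀ.
det = 70·4 − 10² = 180.
p = ((-92)·4 − 10·(-20))/180 = -14/15; q = (70·(-20) − 10·(-92))/180 = -8/3.
Residuals: 4/5, -7/5, 2/5, 1/5; SSR = 14/5.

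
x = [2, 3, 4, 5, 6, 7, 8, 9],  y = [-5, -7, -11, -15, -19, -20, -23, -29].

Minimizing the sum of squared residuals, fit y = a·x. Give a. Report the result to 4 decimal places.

a = -2.9894

Sums needed: Σx·x = 284.
And Σx·y = -849.
MᵀM·[a]ᵀ = Mᵀy becomes [[284]]·[a]ᵀ = [-849]ᵀ.
a = (-849)/284 = -2.98944.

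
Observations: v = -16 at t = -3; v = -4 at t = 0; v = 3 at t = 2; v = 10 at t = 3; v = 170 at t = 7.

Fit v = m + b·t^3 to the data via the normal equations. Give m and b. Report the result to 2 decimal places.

m = -2.74, b = 0.50

Entries of XᵀX: Σ1 = 5, Σt^3 = 351, Σt^3·t^3 = 119171.
And Σv = 163, Σt^3·v = 59036.
det = 5·119171 − 351² = 472654.
m = (163·119171 − 351·59036)/472654 = -99751/36358; b = (5·59036 − 351·163)/472654 = 237967/472654.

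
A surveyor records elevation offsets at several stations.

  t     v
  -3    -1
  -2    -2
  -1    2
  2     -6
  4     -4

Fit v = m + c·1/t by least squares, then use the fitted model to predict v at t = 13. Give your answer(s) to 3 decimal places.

v̂ = -3.638

From the data, Σ1 = 5, Σ1/t = -13/12, Σ1/t·1/t = 241/144.
And Σv = -11, Σ1/t·v = -14/3.
Determinant 5·(241/144) − (-13/12)² = 259/36.
m = ((-11)·(241/144) − (-13/12)·(-14/3))/(259/36) = -3379/1036; c = (5·(-14/3) − (-13/12)·(-11))/(259/36) = -1269/259.
At t = 13: v̂ = (-3379/1036)·(1) + (-1269/259)·(1/13) = -49003/13468.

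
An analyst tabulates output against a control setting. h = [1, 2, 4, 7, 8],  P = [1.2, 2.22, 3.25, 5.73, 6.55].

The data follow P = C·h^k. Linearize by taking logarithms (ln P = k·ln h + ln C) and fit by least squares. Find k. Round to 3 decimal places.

k = 0.794

Taking logs, ln P = k·ln h + ln C, so regress ln P on ln h.
XᵀX = [[10.5129, 6.1048]; [6.1048, 5]], rhs = [9.4920, 5.7837]ᵀ  (here Σln h = 6.1048, Σ(ln h)² = 10.5129, Σln P = 5.7837, Σln h·ln P = 9.4920).
Δ = 10.5129·5 − (6.1048)² = 15.2960; k = (9.4920·5 − 6.1048·5.7837)/15.2960 = 0.79445, ln C = (10.5129·5.7837 − 6.1048·9.4920)/15.2960 = 0.18675.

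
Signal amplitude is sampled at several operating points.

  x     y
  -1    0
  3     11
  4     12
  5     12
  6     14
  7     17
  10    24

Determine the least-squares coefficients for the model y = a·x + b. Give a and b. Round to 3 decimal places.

a = 2.073, b = 2.790

Sums needed: Σx·x = 236, Σx = 34, Σ1 = 7.
For Mᵀy: Σx·y = 584, Σy = 90.
Normal equations: [[236, 34]; [34, 7]]·[a, b]ᵀ = [584, 90]ᵀ.
Δ = 236·7 − 34² = 496.
a = (584·7 − 34·90)/496 = 257/124; b = (236·90 − 34·584)/496 = 173/62.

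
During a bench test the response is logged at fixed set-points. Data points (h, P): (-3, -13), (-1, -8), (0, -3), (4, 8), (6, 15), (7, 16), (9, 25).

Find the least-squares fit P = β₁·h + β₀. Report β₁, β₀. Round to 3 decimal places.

Normal-equation sums: Σh·h = 192, Σh = 22, Σ1 = 7.
For MᵀP: Σh·P = 506, ΣP = 40.
So MᵀM·[β₁, β₀]ᵀ = MᵀP: [[192, 22]; [22, 7]]·[β₁, β₀]ᵀ = [506, 40]ᵀ.
Δ = 192·7 − 22² = 860.
β₁ = (506·7 − 22·40)/860 = 1331/430; β₀ = (192·40 − 22·506)/860 = -863/215.

β₁ = 3.095, β₀ = -4.014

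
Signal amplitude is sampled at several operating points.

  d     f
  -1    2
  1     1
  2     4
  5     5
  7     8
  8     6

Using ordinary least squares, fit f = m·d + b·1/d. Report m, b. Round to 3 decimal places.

With design matrix X, XᵀX = [[144, 6]; [6, 182361/78400]] and Xᵀf = [136, 109/28]ᵀ.
Δ = 144·(182361/78400) − 6² = 1464849/4900.
m = (136·(182361/78400) − 6·(109/28))/(1464849/4900) = 957079/976566; b = (144·(109/28) − 6·136)/(1464849/4900) = -417200/488283.

m = 0.980, b = -0.854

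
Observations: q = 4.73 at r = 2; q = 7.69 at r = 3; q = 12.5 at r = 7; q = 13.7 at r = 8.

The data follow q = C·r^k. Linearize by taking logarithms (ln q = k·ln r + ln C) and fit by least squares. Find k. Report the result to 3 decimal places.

k = 0.725

Linearized form: ln q = k·ln r + ln C. From the 4 transformed points,
AᵀA = [[9.7980, 5.8171]; [5.8171, 4]], rhs = [13.6757, 8.7370]ᵀ  (here Σln r = 5.8171, Σ(ln r)² = 9.7980, Σln q = 8.7370, Σln r·ln q = 13.6757).
Slope k = (n·Σln r·ln q − Σln r·Σln q)/(n·Σ(ln r)² − (Σln r)²) = (4·13.6757 − 5.8171·8.7370)/5.3534 = 0.72459; ln C = (Σln q − k·Σln r)/n = 1.13048.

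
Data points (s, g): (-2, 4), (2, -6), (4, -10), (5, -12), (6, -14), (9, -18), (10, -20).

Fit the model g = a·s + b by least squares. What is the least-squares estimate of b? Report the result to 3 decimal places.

Compute the Gram sums: Σs·s = 266, Σs = 34, Σ1 = 7.
For Xᵀg: Σs·g = -566, Σg = -76.
Determinant 266·7 − 34² = 706.
a = ((-566)·7 − 34·(-76))/706 = -689/353; b = (266·(-76) − 34·(-566))/706 = -486/353.

b = -1.377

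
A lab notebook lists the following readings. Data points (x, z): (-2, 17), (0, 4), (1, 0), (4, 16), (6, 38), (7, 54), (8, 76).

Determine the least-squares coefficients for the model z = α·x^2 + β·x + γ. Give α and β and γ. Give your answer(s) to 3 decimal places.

Normal-equation sums: Σx^2·x^2 = 8066, Σx^2·x = 1128, Σx^2 = 170, Σx·x = 170, Σx = 24, Σ1 = 7.
For Mᵀz: Σx^2·z = 9202, Σx·z = 1244, Σz = 205.
MᵀM·[α, β, γ]ᵀ = Mᵀz becomes [[8066, 1128, 170]; [1128, 170, 24]; [170, 24, 7]]·[α, β, γ]ᵀ = [9202, 1244, 205]ᵀ.
Inverting the 3×3 Gram matrix, [α, β, γ]ᵀ = [132046/84329, -300406/84329, 292767/84329]ᵀ.

α = 1.566, β = -3.562, γ = 3.472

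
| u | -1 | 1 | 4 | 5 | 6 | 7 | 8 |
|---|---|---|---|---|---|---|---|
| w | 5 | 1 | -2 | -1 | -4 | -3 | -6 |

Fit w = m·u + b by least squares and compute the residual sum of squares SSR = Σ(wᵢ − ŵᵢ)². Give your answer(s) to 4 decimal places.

Sums needed: Σu·u = 192, Σu = 30, Σ1 = 7.
For Aᵀw: Σu·w = -110, Σw = -10.
Normal equations: [[192, 30]; [30, 7]]·[m, b]ᵀ = [-110, -10]ᵀ.
Determinant 192·7 − 30² = 444.
m = ((-110)·7 − 30·(-10))/444 = -235/222; b = (192·(-10) − 30·(-110))/444 = 115/37.
Residuals: 5/6, -233/222, -97/111, 263/222, -28/37, 289/222, -71/111; SSR = 737/111.

SSR = 6.6396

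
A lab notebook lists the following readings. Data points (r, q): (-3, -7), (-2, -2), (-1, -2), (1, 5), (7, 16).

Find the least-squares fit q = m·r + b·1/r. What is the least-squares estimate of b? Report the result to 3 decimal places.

b = 0.688

Normal-equation sums: Σr·r = 64, Σr·1/r = 5, Σ1/r·1/r = 4201/1764.
For Aᵀq: Σr·q = 144, Σ1/r·q = 265/21.
Normal equations: [[64, 5]; [5, 4201/1764]]·[m, b]ᵀ = [144, 265/21]ᵀ.
Eliminating b: (4201/1764)·(row 1) − 5·(row 2) gives (56191/441)·m = (4201/1764)·144 − 5·(265/21) = 41137/147, so m = 123411/56191.
Then b = ((265/21) − 5·(123411/56191))/(4201/1764) = 38640/56191.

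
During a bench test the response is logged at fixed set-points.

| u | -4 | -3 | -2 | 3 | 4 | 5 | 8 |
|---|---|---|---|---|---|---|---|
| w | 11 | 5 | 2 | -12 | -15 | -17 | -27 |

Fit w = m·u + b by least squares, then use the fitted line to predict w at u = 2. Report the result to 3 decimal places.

ŵ = -8.856

Normal-equation sums: Σu·u = 143, Σu = 11, Σ1 = 7.
For Aᵀw: Σu·w = -460, Σw = -53.
So AᵀA·[m, b]ᵀ = Aᵀw: [[143, 11]; [11, 7]]·[m, b]ᵀ = [-460, -53]ᵀ.
Determinant 143·7 − 11² = 880.
m = ((-460)·7 − 11·(-53))/880 = -2637/880; b = (143·(-53) − 11·(-460))/880 = -229/80.
At u = 2: ŵ = (-2637/880)·(2) + (-229/80)·(1) = -7793/880.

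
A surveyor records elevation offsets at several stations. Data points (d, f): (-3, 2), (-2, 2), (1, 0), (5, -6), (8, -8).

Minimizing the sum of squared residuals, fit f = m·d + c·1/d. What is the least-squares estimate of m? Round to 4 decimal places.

m = -1.0586

Entries of XᵀX: Σd·d = 103, Σd·1/d = 5, Σ1/d·1/d = 20401/14400.
Right-hand side: Σd·f = -104, Σ1/d·f = -58/15.
Normal equations: [[103, 5]; [5, 20401/14400]]·[m, c]ᵀ = [-104, -58/15]ᵀ.
Eliminating c: (20401/14400)·(row 1) − 5·(row 2) gives (1741303/14400)·m = (20401/14400)·(-104) − 5·(-58/15) = -230413/1800, so m = -1843304/1741303.
Then c = ((-58/15) − 5·(-1843304/1741303))/(20401/14400) = 1752960/1741303.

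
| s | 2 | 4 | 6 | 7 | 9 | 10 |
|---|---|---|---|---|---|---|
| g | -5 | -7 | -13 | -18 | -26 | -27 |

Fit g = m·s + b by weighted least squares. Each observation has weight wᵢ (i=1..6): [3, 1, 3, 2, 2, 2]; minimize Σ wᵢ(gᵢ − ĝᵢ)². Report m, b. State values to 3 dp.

MᵀWM·[m, b]ᵀ = MᵀWg reads: 596·m + 80·b = -1552;  80·m + 13·b = -203.
Eliminating b: 13·(row 1) − 80·(row 2) gives 1348·m = 13·(-1552) − 80·(-203) = -3936, so m = -984/337.
Then b = ((-203) − 80·(-984/337))/13 = 793/337.

m = -2.920, b = 2.353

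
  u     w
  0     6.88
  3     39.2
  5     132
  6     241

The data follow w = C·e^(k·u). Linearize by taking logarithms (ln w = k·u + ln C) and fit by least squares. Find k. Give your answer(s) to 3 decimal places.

k = 0.593

Linearized form: ln w = k·u + ln C. From the 4 transformed points,
XᵀX = [[70.0000, 14.0000]; [14.0000, 4]], rhs = [68.3288, 15.9649]ᵀ  (here Σu = 14.0000, Σ(u)² = 70.0000, Σln w = 15.9649, Σu·ln w = 68.3288).
Slope k = (n·Σu·ln w − Σu·Σln w)/(n·Σ(u)² − (Σu)²) = (4·68.3288 − 14.0000·15.9649)/84.0000 = 0.59294; ln C = (Σln w − k·Σu)/n = 1.91594.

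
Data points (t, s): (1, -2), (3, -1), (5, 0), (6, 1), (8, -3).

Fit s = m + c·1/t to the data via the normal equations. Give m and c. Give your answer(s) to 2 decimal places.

m = -0.50, c = -1.36

Entries of MᵀM: Σ1 = 5, Σ1/t = 73/40, Σ1/t·1/t = 17201/14400.
For Mᵀs: Σs = -5, Σ1/t·s = -61/24.
Δ = 5·(17201/14400) − (73/40)² = 9511/3600.
m = ((-5)·(17201/14400) − (73/40)·(-61/24))/(9511/3600) = -9605/19022; c = (5·(-61/24) − (73/40)·(-5))/(9511/3600) = -12900/9511.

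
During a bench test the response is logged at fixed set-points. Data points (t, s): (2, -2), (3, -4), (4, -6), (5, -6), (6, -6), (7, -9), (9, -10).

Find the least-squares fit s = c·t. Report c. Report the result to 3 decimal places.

AᵀA·[c]ᵀ = Aᵀs reads: 220·c = -259.
Hence c = -259 / 220 ≈ -1.17727.

c = -1.177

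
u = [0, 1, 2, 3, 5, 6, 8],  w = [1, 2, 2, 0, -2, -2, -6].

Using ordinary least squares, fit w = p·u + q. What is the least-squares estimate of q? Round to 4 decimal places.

q = 2.6006

XᵀX·[p, q]ᵀ = Xᵀw reads: 139·p + 25·q = -64;  25·p + 7·q = -5.
(Σu·u = 139, Σu = 25, Σ1 = 7, Σu·w = -64, Σw = -5.)
Eliminating q: 7·(row 1) − 25·(row 2) gives 348·p = 7·(-64) − 25·(-5) = -323, so p = -323/348.
Then q = ((-5) − 25·(-323/348))/7 = 905/348.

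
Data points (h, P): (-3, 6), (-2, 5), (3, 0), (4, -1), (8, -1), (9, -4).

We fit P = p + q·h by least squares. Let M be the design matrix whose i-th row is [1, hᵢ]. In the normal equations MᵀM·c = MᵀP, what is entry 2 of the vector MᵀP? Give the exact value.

-76

Entry 2 ↔ basis h, so (MᵀP)_{2} = Σᵢ (h)·Pᵢ = (-3)·(6) + (-2)·(5) + (3)·(0) + (4)·(-1) + (8)·(-1) + (9)·(-4) = -76.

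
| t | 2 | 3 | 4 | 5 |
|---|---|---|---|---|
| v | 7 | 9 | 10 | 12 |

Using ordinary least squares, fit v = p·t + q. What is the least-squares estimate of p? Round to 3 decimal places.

p = 1.600

Compute the Gram sums: Σt·t = 54, Σt = 14, Σ1 = 4.
Right-hand side: Σt·v = 141, Σv = 38.
det = 54·4 − 14² = 20.
p = (141·4 − 14·38)/20 = 8/5; q = (54·38 − 14·141)/20 = 39/10.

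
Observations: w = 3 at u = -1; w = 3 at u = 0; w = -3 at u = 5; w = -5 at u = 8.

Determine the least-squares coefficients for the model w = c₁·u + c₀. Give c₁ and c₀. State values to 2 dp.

c₁ = -0.96, c₀ = 2.39

The normal equations are: 90·c₁ + 12·c₀ = -58;  12·c₁ + 4·c₀ = -2.
Eliminating c₀: 4·(row 1) − 12·(row 2) gives 216·c₁ = 4·(-58) − 12·(-2) = -208, so c₁ = -26/27.
Then c₀ = ((-2) − 12·(-26/27))/4 = 43/18.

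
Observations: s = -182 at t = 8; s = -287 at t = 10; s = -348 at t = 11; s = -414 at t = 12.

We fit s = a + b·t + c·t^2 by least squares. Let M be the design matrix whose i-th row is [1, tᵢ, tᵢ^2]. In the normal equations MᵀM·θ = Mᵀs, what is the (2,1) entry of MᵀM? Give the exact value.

41

Row 2 ↔ basis t, column 1 ↔ basis 1, so (MᵀM)_{2,1} = Σᵢ t = (8)·(1) + (10)·(1) + (11)·(1) + (12)·(1) = 41.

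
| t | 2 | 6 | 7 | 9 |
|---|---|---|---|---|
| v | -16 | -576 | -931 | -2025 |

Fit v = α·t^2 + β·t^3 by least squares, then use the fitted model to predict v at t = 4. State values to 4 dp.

v̂ = -160.0000

Compute the Gram sums: Σt^2·t^2 = 10274, Σt^2·t^3 = 83664, Σt^3·t^3 = 695810.
For Xᵀv: Σt^2·v = -230444, Σt^3·v = -1920102.
XᵀX·[α, β]ᵀ = Xᵀv becomes [[10274, 83664]; [83664, 695810]]·[α, β]ᵀ = [-230444, -1920102]ᵀ.
Eliminating β: 695810·(row 1) − 83664·(row 2) gives 149087044·α = 695810·(-230444) − 83664·(-1920102) = 298174088, so α = 2.
Then β = ((-1920102) − 83664·2)/695810 = -3.
At t = 4: v̂ = (2)·(16) + (-3)·(64) = -160.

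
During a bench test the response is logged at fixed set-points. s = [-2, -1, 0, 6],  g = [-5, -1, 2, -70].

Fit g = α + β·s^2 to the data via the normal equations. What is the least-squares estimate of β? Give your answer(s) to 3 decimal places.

β = -1.997

Forming XᵀX = [[4, 41]; [41, 1313]] and Xᵀg = [-74, -2541]ᵀ gives XᵀX·[α, β]ᵀ = Xᵀg.
det = 4·1313 − 41² = 3571.
α = ((-74)·1313 − 41·(-2541))/3571 = 7019/3571; β = (4·(-2541) − 41·(-74))/3571 = -7130/3571.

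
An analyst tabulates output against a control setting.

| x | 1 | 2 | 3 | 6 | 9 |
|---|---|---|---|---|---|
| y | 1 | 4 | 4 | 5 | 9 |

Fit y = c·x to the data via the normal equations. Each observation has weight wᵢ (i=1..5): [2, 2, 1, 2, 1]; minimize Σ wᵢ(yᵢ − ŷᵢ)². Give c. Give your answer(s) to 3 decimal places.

c = 0.994

The normal system MᵀWM·[c]ᵀ = MᵀWy is [[172]]·[c]ᵀ = [171]ᵀ.
c = 171/172 = 0.994186.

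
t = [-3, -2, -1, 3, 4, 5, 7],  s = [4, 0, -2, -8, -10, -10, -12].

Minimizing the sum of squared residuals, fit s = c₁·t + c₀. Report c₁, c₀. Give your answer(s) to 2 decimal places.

From the data, Σt·t = 113, Σt = 13, Σ1 = 7.
Moment sums: Σt·s = -208, Σs = -38.
So MᵀM·[c₁, c₀]ᵀ = Mᵀs: [[113, 13]; [13, 7]]·[c₁, c₀]ᵀ = [-208, -38]ᵀ.
Δ = 113·7 − 13² = 622.
c₁ = ((-208)·7 − 13·(-38))/622 = -481/311; c₀ = (113·(-38) − 13·(-208))/622 = -795/311.

c₁ = -1.55, c₀ = -2.56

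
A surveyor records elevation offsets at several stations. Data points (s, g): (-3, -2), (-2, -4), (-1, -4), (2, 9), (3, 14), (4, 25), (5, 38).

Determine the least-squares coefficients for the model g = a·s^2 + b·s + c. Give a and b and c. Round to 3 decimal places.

XᵀX·[a, b, c]ᵀ = Xᵀg reads: 1076·a + 188·b + 68·c = 1474;  188·a + 68·b + 8·c = 368;  68·a + 8·b + 7·c = 76.
(Σs^2·s^2 = 1076, Σs^2·s = 188, Σs^2 = 68, Σs·s = 68, Σs = 8, Σ1 = 7, Σs^2·g = 1474, Σs·g = 368, Σg = 76.)
Row-reducing yields a = 1537/1536, b = 4457/1536, c = -279/128.

a = 1.001, b = 2.902, c = -2.180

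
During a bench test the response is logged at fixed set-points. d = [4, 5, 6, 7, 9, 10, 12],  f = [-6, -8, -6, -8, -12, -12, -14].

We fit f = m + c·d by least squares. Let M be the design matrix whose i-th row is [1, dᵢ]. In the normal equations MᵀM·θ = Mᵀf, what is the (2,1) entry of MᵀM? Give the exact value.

Row 2 ↔ basis d, column 1 ↔ basis 1, so (MᵀM)_{2,1} = Σᵢ d = (4)·(1) + (5)·(1) + (6)·(1) + (7)·(1) + (9)·(1) + (10)·(1) + (12)·(1) = 53.

53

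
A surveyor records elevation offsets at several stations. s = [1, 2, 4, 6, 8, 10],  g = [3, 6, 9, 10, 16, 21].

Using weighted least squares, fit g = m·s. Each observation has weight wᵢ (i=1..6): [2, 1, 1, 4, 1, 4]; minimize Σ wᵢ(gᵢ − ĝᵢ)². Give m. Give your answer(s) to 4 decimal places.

The normal equations are: 630·m = 1262.
(Σwᵢ·s·s = 630, Σwᵢ·s·g = 1262.)
m = 1262/630 = 2.00317.

m = 2.0032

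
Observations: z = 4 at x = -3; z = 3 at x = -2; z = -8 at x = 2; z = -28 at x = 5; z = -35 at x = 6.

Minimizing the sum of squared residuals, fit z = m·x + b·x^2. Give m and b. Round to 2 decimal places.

AᵀA·[m, b]ᵀ = Aᵀz reads: 78·m + 314·b = -384;  314·m + 2034·b = -1944.
Eliminating b: 2034·(row 1) − 314·(row 2) gives 60056·m = 2034·(-384) − 314·(-1944) = -170640, so m = -21330/7507.
Then b = ((-1944) − 314·(-21330/7507))/2034 = -3882/7507.

m = -2.84, b = -0.52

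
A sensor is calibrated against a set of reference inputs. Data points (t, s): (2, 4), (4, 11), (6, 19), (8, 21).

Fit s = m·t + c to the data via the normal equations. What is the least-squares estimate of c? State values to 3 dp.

With design matrix A, AᵀA = [[120, 20]; [20, 4]] and Aᵀs = [334, 55]ᵀ.
Δ = 120·4 − 20² = 80.
m = (334·4 − 20·55)/80 = 59/20; c = (120·55 − 20·334)/80 = -1.

c = -1.000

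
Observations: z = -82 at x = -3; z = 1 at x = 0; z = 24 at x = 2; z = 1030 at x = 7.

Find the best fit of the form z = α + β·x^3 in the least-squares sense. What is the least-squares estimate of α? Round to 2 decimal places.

α = 0.00

From the data, Σ1 = 4, Σx^3 = 324, Σx^3·x^3 = 118442.
And Σz = 973, Σx^3·z = 355696.
MᵀM·[α, β]ᵀ = Mᵀz becomes [[4, 324]; [324, 118442]]·[α, β]ᵀ = [973, 355696]ᵀ.
Eliminating β: 118442·(row 1) − 324·(row 2) gives 368792·α = 118442·973 − 324·355696 = -1438, so α = -719/184396.
Then β = (355696 − 324·(-719/184396))/118442 = 276883/92198.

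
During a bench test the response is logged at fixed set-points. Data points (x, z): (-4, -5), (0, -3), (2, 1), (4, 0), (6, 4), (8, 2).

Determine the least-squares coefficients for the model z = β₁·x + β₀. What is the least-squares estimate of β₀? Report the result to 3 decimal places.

β₀ = -2.014

From the data, Σx·x = 136, Σx = 16, Σ1 = 6.
Moment sums: Σx·z = 62, Σz = -1.
MᵀM·[β₁, β₀]ᵀ = Mᵀz becomes [[136, 16]; [16, 6]]·[β₁, β₀]ᵀ = [62, -1]ᵀ.
Δ = 136·6 − 16² = 560.
β₁ = (62·6 − 16·(-1))/560 = 97/140; β₀ = (136·(-1) − 16·62)/560 = -141/70.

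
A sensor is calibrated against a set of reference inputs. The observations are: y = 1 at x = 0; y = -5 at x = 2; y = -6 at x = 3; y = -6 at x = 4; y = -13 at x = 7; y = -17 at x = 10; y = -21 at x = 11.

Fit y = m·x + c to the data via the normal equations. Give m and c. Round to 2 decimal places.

m = -1.84, c = 0.13

Normal-equation sums: Σx·x = 299, Σx = 37, Σ1 = 7.
Moment sums: Σx·y = -544, Σy = -67.
So MᵀM·[m, c]ᵀ = Mᵀy: [[299, 37]; [37, 7]]·[m, c]ᵀ = [-544, -67]ᵀ.
Determinant 299·7 − 37² = 724.
m = ((-544)·7 − 37·(-67))/724 = -1329/724; c = (299·(-67) − 37·(-544))/724 = 95/724.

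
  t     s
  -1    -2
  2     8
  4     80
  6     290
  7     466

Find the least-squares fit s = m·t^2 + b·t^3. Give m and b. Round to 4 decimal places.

With design matrix A, AᵀA = [[3970, 25638]; [25638, 168466]] and Aᵀs = [34584, 227664]ᵀ.
Eliminating b: 168466·(row 1) − 25638·(row 2) gives 11502976·m = 168466·34584 − 25638·227664 = -10621488, so m = -663843/718936.
Then b = (227664 − 25638·(-663843/718936))/168466 = 1072593/718936.

m = -0.9234, b = 1.4919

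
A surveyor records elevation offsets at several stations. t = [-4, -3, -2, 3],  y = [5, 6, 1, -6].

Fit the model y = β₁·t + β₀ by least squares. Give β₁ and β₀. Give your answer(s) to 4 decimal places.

MᵀM·[β₁, β₀]ᵀ = Mᵀy reads: 38·β₁ + (-6)·β₀ = -58;  (-6)·β₁ + 4·β₀ = 6.
Determinant 38·4 − (-6)² = 116.
β₁ = ((-58)·4 − (-6)·6)/116 = -49/29; β₀ = (38·6 − (-6)·(-58))/116 = -30/29.

β₁ = -1.6897, β₀ = -1.0345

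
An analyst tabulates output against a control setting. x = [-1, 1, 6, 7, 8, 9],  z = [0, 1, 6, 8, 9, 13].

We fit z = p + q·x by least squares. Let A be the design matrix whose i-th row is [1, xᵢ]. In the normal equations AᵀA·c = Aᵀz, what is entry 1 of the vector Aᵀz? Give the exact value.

Entry 1 ↔ basis 1, so (Aᵀz)_{1} = Σᵢ zᵢ = (1)·(0) + (1)·(1) + (1)·(6) + (1)·(8) + (1)·(9) + (1)·(13) = 37.

37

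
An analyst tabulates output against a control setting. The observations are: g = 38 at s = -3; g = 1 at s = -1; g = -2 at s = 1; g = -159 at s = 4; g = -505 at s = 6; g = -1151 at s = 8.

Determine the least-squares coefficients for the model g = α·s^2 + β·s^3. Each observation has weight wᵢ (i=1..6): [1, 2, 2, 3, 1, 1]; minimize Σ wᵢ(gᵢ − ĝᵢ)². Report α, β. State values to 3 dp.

α = -1.897, β = -2.013

XᵀWX·[α, β]ᵀ = XᵀWg reads: 6245·α + 43373·β = -99136;  43373·α + 321821·β = -729952.
Eliminating β: 321821·(row 1) − 43373·(row 2) gives 128555016·α = 321821·(-99136) − 43373·(-729952) = -243838560, so α = -327740/172789.
Then β = ((-729952) − 43373·(-327740/172789))/321821 = -347748/172789.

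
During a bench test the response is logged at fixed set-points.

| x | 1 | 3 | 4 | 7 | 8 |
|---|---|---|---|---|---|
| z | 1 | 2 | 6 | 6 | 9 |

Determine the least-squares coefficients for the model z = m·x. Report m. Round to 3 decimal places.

The normal system AᵀA·[m]ᵀ = Aᵀz is [[139]]·[m]ᵀ = [145]ᵀ.
Hence m = 145 / 139 ≈ 1.04317.

m = 1.043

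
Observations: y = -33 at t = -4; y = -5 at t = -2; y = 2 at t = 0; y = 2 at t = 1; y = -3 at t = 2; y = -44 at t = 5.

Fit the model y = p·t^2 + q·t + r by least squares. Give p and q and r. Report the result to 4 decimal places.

p = -2.0463, q = 0.7655, r = 3.2975

The normal system MᵀM·[p, q, r]ᵀ = Mᵀy is [[914, 62, 50]; [62, 50, 2]; [50, 2, 6]]·[p, q, r]ᵀ = [-1658, -82, -81]ᵀ.
Row-reducing yields p = -34501/16860, q = 12907/16860, r = 4633/1405.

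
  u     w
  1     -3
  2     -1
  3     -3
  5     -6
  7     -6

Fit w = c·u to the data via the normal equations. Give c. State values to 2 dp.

From the data, Σu·u = 88.
For Mᵀw: Σu·w = -86.
MᵀM·[c]ᵀ = Mᵀw becomes [[88]]·[c]ᵀ = [-86]ᵀ.
Hence c = -86 / 88 ≈ -0.977273.

c = -0.98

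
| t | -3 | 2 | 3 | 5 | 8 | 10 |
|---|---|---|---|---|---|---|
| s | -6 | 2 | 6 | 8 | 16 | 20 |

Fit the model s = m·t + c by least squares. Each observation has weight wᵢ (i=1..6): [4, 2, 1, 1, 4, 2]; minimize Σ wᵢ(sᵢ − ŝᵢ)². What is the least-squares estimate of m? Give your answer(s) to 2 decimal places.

m = 2.01

Normal-equation sums: Σwᵢ·t·t = 534, Σwᵢ·t = 52, Σwᵢ·1 = 14.
And Σwᵢ·t·s = 1050, Σwᵢ·s = 98.
XᵀWX·[m, c]ᵀ = XᵀWs becomes [[534, 52]; [52, 14]]·[m, c]ᵀ = [1050, 98]ᵀ.
Eliminating c: 14·(row 1) − 52·(row 2) gives 4772·m = 14·1050 − 52·98 = 9604, so m = 2401/1193.
Then c = (98 − 52·(2401/1193))/14 = -567/1193.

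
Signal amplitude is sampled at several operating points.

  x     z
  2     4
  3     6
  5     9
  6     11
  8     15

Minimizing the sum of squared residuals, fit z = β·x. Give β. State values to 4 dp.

β = 1.8623

Normal-equation sums: Σx·x = 138.
Right-hand side: Σx·z = 257.
β = 257/138 = 1.86232.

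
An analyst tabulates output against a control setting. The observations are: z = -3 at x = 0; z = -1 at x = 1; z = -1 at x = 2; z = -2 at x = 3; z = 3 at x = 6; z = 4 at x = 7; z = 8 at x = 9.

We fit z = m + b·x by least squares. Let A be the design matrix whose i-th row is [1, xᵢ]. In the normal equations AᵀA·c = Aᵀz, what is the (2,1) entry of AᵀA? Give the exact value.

28

Row 2 ↔ basis x, column 1 ↔ basis 1, so (AᵀA)_{2,1} = Σᵢ x = (0)·(1) + (1)·(1) + (2)·(1) + (3)·(1) + (6)·(1) + (7)·(1) + (9)·(1) = 28.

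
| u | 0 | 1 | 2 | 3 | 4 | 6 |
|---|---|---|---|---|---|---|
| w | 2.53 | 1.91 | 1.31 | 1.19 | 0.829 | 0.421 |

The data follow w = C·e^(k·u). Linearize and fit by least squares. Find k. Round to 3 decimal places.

k = -0.292

With ln wᵢ as the transformed response and uᵢ as the regressor:
Σu = 16.0000, Σ(u)² = 66.0000, Σln w = 0.9666, Σu·ln w = -4.2319.
Equations: 66.0000·k + 16.0000·ln C = -4.2319;  16.0000·k + 6·ln C = 0.9666.
Solving (det = 140.0000): k = -0.29184, ln C = 0.93935.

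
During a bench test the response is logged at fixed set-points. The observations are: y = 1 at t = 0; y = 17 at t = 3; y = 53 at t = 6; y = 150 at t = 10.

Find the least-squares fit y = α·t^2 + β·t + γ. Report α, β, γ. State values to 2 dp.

α = 1.48, β = -0.05, γ = 1.73

Entries of AᵀA: Σt^2·t^2 = 11377, Σt^2·t = 1243, Σt^2 = 145, Σt·t = 145, Σt = 19, Σ1 = 4.
Right-hand side: Σt^2·y = 17061, Σt·y = 1869, Σy = 221.
Normal equations: [[11377, 1243, 145]; [1243, 145, 19]; [145, 19, 4]]·[α, β, γ]ᵀ = [17061, 1869, 221]ᵀ.
Row-reducing yields α = 3067/2068, β = -311/6204, γ = 2678/1551.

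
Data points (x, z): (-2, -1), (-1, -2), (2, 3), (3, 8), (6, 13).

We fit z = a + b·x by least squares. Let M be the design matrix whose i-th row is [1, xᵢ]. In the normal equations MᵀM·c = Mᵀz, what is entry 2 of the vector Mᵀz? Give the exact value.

Entry 2 ↔ basis x, so (Mᵀz)_{2} = Σᵢ (x)·zᵢ = (-2)·(-1) + (-1)·(-2) + (2)·(3) + (3)·(8) + (6)·(13) = 112.

112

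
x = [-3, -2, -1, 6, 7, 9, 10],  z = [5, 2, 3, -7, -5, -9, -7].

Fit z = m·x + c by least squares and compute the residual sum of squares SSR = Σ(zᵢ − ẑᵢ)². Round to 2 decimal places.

Sums needed: Σx·x = 280, Σx = 26, Σ1 = 7.
Right-hand side: Σx·z = -250, Σz = -18.
Δ = 280·7 − 26² = 1284.
m = ((-250)·7 − 26·(-18))/1284 = -641/642; c = (280·(-18) − 26·(-250))/1284 = 365/321.
Residuals: 557/642, -364/321, 185/214, -689/321, 547/642, -739/642, 593/321; SSR = 4127/321.

SSR = 12.86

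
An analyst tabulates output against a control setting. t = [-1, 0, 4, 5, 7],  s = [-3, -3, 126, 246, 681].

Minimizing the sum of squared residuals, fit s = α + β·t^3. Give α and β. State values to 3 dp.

α = -2.018, β = 1.991

Setting ∂/∂α … = 0 gives: 5·α + 531·β = 1047;  531·α + 137371·β = 272400.
Eliminating β: 137371·(row 1) − 531·(row 2) gives 404894·α = 137371·1047 − 531·272400 = -816963, so α = -116709/57842.
Then β = (272400 − 531·(-116709/57842))/137371 = 115149/57842.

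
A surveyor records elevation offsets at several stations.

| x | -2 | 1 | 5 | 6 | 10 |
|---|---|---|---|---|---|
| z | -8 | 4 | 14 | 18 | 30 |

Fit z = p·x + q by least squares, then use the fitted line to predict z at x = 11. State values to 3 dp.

ẑ = 33.251

With design matrix M, MᵀM = [[166, 20]; [20, 5]] and Mᵀz = [498, 58]ᵀ.
det = 166·5 − 20² = 430.
p = (498·5 − 20·58)/430 = 133/43; q = (166·58 − 20·498)/430 = -166/215.
At x = 11: ẑ = (133/43)·(11) + (-166/215)·(1) = 7149/215.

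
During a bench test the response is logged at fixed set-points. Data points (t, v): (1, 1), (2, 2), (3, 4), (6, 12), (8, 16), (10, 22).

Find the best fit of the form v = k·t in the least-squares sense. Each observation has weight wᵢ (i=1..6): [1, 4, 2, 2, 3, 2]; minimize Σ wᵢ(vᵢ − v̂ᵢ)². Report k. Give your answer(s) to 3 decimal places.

k = 2.022

The normal system AᵀWA·[k]ᵀ = AᵀWv is [[499]]·[k]ᵀ = [1009]ᵀ.
k = 1009/499 = 2.02204.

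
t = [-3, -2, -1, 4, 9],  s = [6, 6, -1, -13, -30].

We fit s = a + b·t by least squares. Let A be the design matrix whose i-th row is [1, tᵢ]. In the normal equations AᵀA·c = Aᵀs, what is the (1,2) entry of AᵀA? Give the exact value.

7

Row 1 ↔ basis 1, column 2 ↔ basis t, so (AᵀA)_{1,2} = Σᵢ t = (1)·(-3) + (1)·(-2) + (1)·(-1) + (1)·(4) + (1)·(9) = 7.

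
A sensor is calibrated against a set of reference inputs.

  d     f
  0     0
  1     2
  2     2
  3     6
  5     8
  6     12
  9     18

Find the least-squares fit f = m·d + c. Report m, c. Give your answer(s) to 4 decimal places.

Normal-equation sums: Σd·d = 156, Σd = 26, Σ1 = 7.
For Aᵀf: Σd·f = 298, Σf = 48.
Determinant 156·7 − 26² = 416.
m = (298·7 − 26·48)/416 = 419/208; c = (156·48 − 26·298)/416 = -5/8.

m = 2.0144, c = -0.6250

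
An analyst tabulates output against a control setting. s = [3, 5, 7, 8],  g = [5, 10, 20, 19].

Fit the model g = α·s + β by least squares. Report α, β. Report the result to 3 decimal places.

α = 3.153, β = -4.627

From the data, Σs·s = 147, Σs = 23, Σ1 = 4.
Moment sums: Σs·g = 357, Σg = 54.
Δ = 147·4 − 23² = 59.
α = (357·4 − 23·54)/59 = 186/59; β = (147·54 − 23·357)/59 = -273/59.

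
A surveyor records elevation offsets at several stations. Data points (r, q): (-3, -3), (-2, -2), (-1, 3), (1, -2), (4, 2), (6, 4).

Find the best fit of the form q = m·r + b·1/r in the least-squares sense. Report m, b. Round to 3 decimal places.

AᵀA·[m, b]ᵀ = Aᵀq reads: 67·m + 6·b = 40;  6·m + (353/144)·b = -11/6.
(Σr·r = 67, Σr·1/r = 6, Σ1/r·1/r = 353/144, Σr·q = 40, Σ1/r·q = -11/6.)
det = 67·(353/144) − 6² = 18467/144.
m = (40·(353/144) − 6·(-11/6))/(18467/144) = 15704/18467; b = (67·(-11/6) − 6·40)/(18467/144) = -52248/18467.

m = 0.850, b = -2.829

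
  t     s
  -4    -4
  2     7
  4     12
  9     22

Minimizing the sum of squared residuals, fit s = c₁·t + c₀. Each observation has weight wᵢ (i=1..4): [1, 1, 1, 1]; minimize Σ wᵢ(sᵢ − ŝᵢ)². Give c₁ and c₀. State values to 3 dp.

With design matrix X, XᵀWX = [[117, 11]; [11, 4]] and XᵀWs = [276, 37]ᵀ.
Eliminating c₀: 4·(row 1) − 11·(row 2) gives 347·c₁ = 4·276 − 11·37 = 697, so c₁ = 697/347.
Then c₀ = (37 − 11·(697/347))/4 = 1293/347.

c₁ = 2.009, c₀ = 3.726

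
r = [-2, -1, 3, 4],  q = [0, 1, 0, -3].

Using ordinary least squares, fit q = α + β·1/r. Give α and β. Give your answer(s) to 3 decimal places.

Compute the Gram sums: Σ1 = 4, Σ1/r = -11/12, Σ1/r·1/r = 205/144.
For Mᵀq: Σq = -2, Σ1/r·q = -7/4.
So MᵀM·[α, β]ᵀ = Mᵀq: [[4, -11/12]; [-11/12, 205/144]]·[α, β]ᵀ = [-2, -7/4]ᵀ.
det = 4·(205/144) − (-11/12)² = 233/48.
α = ((-2)·(205/144) − (-11/12)·(-7/4))/(233/48) = -641/699; β = (4·(-7/4) − (-11/12)·(-2))/(233/48) = -424/233.

α = -0.917, β = -1.820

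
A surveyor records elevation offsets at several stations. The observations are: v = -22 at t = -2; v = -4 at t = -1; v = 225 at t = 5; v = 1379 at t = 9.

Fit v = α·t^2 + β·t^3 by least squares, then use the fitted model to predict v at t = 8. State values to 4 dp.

Sums needed: Σt^2·t^2 = 7203, Σt^2·t^3 = 62141, Σt^3·t^3 = 547131.
And Σt^2·v = 117232, Σt^3·v = 1033596.
So AᵀA·[α, β]ᵀ = Aᵀv: [[7203, 62141]; [62141, 547131]]·[α, β]ᵀ = [117232, 1033596]ᵀ.
Eliminating β: 547131·(row 1) − 62141·(row 2) gives 79480712·α = 547131·117232 − 62141·1033596 = -87427644, so α = -21856911/19870178.
Then β = (1033596 − 62141·(-21856911/19870178))/547131 = 40019569/19870178.
At t = 8: v̂ = (-21856911/19870178)·(64) + (40019569/19870178)·(512) = 9545588512/9935089.

v̂ = 960.7955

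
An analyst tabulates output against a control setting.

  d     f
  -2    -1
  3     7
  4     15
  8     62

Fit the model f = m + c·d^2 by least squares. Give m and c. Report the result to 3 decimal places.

m = -3.013, c = 1.022

Compute the Gram sums: Σ1 = 4, Σd^2 = 93, Σd^2·d^2 = 4449.
And Σf = 83, Σd^2·f = 4267.
Normal equations: [[4, 93]; [93, 4449]]·[m, c]ᵀ = [83, 4267]ᵀ.
Δ = 4·4449 − 93² = 9147.
m = (83·4449 − 93·4267)/9147 = -9188/3049; c = (4·4267 − 93·83)/9147 = 9349/9147.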